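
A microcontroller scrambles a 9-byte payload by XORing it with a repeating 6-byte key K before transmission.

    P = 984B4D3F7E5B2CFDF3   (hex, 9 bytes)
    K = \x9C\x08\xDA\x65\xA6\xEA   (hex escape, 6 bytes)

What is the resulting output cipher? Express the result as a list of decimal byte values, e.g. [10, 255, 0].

The 6-byte key repeats, so the effective keystream is 9c 08 da 65 a6 ea 9c 08 da.
byte 0: 98 XOR 9c = 04
byte 1: 4b XOR 08 = 43
byte 2: 4d XOR da = 97
byte 3: 3f XOR 65 = 5a
byte 4: 7e XOR a6 = d8
byte 5: 5b XOR ea = b1
byte 6: 2c XOR 9c = b0
byte 7: fd XOR 08 = f5
byte 8: f3 XOR da = 29

[4, 67, 151, 90, 216, 177, 176, 245, 41]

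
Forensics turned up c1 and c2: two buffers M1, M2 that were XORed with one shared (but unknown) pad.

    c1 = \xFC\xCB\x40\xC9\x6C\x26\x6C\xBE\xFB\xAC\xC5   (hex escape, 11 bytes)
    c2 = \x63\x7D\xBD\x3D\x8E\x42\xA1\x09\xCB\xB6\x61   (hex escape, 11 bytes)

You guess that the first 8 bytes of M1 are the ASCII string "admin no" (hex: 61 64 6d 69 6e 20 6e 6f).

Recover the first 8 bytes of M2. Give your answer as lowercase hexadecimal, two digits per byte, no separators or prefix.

fed2909d8c44a3d8

First, c1 ⊕ c2 = (M1 ⊕ K) ⊕ (M2 ⊕ K) = M1 ⊕ M2, so the key drops out. Then M2 = (M1 ⊕ M2) ⊕ M1 over the first 8 bytes.
byte 0: (fc ^ 63) ^ 61 = 9f ^ 61 = fe
byte 1: (cb ^ 7d) ^ 64 = b6 ^ 64 = d2
byte 2: (40 ^ bd) ^ 6d = fd ^ 6d = 90
byte 3: (c9 ^ 3d) ^ 69 = f4 ^ 69 = 9d
byte 4: (6c ^ 8e) ^ 6e = e2 ^ 6e = 8c
byte 5: (26 ^ 42) ^ 20 = 64 ^ 20 = 44
byte 6: (6c ^ a1) ^ 6e = cd ^ 6e = a3
byte 7: (be ^ 09) ^ 6f = b7 ^ 6f = d8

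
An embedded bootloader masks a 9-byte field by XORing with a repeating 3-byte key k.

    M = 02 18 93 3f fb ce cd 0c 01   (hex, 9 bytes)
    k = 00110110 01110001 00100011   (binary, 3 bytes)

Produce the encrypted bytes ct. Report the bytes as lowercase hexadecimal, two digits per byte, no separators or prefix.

3469b0098aedfb7d22

The 3-byte key repeats, so the effective keystream is 36 71 23 36 71 23 36 71 23.
byte 0:   2 xor  54 =  52
byte 1:  24 xor 113 = 105
byte 2: 147 xor  35 = 176
byte 3:  63 xor  54 =   9
byte 4: 251 xor 113 = 138
byte 5: 206 xor  35 = 237
byte 6: 205 xor  54 = 251
byte 7:  12 xor 113 = 125
byte 8:   1 xor  35 =  34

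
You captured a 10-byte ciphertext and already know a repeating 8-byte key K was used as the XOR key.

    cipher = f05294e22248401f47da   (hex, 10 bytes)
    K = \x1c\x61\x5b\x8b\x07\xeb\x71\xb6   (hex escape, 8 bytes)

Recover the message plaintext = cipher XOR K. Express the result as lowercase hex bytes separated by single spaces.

The 8-byte key repeats, so the effective keystream is 1c 61 5b 8b 07 eb 71 b6 1c 61.
byte 0: 240 ⊕  28 = 236
byte 1:  82 ⊕  97 =  51
byte 2: 148 ⊕  91 = 207
byte 3: 226 ⊕ 139 = 105
byte 4:  34 ⊕   7 =  37
byte 5:  72 ⊕ 235 = 163
byte 6:  64 ⊕ 113 =  49
byte 7:  31 ⊕ 182 = 169
byte 8:  71 ⊕  28 =  91
byte 9: 218 ⊕  97 = 187

ec 33 cf 69 25 a3 31 a9 5b bb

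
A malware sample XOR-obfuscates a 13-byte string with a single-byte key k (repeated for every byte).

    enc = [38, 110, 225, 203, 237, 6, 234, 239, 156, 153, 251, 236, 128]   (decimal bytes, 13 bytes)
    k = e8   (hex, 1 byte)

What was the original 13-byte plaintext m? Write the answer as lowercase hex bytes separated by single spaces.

ce 86 09 23 05 ee 02 07 74 71 13 04 68

The 1-byte key repeats, so the effective keystream is e8 e8 e8 e8 e8 e8 e8 e8 e8 e8 e8 e8 e8.
byte 0: 26 xor e8 = ce
byte 1: 6e xor e8 = 86
byte 2: e1 xor e8 = 09
byte 3: cb xor e8 = 23
byte 4: ed xor e8 = 05
byte 5: 06 xor e8 = ee
byte 6: ea xor e8 = 02
byte 7: ef xor e8 = 07
byte 8: 9c xor e8 = 74
byte 9: 99 xor e8 = 71
byte 10: fb xor e8 = 13
byte 11: ec xor e8 = 04
byte 12: 80 xor e8 = 68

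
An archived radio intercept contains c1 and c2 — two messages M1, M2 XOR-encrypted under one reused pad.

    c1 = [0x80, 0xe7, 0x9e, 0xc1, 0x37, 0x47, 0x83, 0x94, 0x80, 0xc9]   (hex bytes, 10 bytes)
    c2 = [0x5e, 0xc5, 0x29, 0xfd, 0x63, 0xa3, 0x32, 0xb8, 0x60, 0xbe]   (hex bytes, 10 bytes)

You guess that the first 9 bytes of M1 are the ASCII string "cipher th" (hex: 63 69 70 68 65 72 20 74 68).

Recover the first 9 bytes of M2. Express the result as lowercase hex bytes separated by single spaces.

First, c1 ⊕ c2 = (M1 ⊕ K) ⊕ (M2 ⊕ K) = M1 ⊕ M2, so the key drops out. Then M2 = (M1 ⊕ M2) ⊕ M1 over the first 9 bytes.
byte 0: (80 ^ 5e) ^ 63 = de ^ 63 = bd
byte 1: (e7 ^ c5) ^ 69 = 22 ^ 69 = 4b
byte 2: (9e ^ 29) ^ 70 = b7 ^ 70 = c7
byte 3: (c1 ^ fd) ^ 68 = 3c ^ 68 = 54
byte 4: (37 ^ 63) ^ 65 = 54 ^ 65 = 31
byte 5: (47 ^ a3) ^ 72 = e4 ^ 72 = 96
byte 6: (83 ^ 32) ^ 20 = b1 ^ 20 = 91
byte 7: (94 ^ b8) ^ 74 = 2c ^ 74 = 58
byte 8: (80 ^ 60) ^ 68 = e0 ^ 68 = 88

bd 4b c7 54 31 96 91 58 88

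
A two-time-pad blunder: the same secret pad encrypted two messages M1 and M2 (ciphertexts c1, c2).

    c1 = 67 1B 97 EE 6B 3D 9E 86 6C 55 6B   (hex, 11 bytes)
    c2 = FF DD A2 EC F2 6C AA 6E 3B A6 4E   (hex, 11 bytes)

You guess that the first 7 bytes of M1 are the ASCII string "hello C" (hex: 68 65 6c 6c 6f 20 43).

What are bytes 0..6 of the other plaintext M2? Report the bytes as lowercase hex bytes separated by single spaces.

f0 a3 59 6e f6 71 77

First, c1 ⊕ c2 = (M1 ⊕ K) ⊕ (M2 ⊕ K) = M1 ⊕ M2, so the key drops out. Then M2 = (M1 ⊕ M2) ⊕ M1 over the first 7 bytes.
byte 0: (67 XOR ff) XOR 68 = 98 XOR 68 = f0
byte 1: (1b XOR dd) XOR 65 = c6 XOR 65 = a3
byte 2: (97 XOR a2) XOR 6c = 35 XOR 6c = 59
byte 3: (ee XOR ec) XOR 6c = 02 XOR 6c = 6e
byte 4: (6b XOR f2) XOR 6f = 99 XOR 6f = f6
byte 5: (3d XOR 6c) XOR 20 = 51 XOR 20 = 71
byte 6: (9e XOR aa) XOR 43 = 34 XOR 43 = 77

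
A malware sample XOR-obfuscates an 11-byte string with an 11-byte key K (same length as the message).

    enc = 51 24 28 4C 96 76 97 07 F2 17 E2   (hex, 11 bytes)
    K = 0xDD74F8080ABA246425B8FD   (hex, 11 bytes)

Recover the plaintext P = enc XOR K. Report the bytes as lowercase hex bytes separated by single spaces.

8c 50 d0 44 9c cc b3 63 d7 af 1f

XOR is its own inverse, so applying the key byte-wise gives the result directly.
 81 xor 221 = 140
 36 xor 116 =  80
 40 xor 248 = 208
 76 xor   8 =  68
150 xor  10 = 156
118 xor 186 = 204
151 xor  36 = 179
  7 xor 100 =  99
242 xor  37 = 215
 23 xor 184 = 175
226 xor 253 =  31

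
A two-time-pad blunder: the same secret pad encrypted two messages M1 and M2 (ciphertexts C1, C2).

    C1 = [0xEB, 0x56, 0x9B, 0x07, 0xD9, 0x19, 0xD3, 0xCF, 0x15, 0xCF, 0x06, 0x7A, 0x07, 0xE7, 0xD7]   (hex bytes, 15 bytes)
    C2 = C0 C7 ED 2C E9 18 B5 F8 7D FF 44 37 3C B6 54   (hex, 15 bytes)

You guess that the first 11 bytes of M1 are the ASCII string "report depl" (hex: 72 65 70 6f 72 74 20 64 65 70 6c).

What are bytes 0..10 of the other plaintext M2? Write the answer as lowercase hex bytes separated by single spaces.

59 f4 06 44 42 75 46 53 0d 40 2e

First, C1 ⊕ C2 = (M1 ⊕ K) ⊕ (M2 ⊕ K) = M1 ⊕ M2, so the key drops out. Then M2 = (M1 ⊕ M2) ⊕ M1 over the first 11 bytes.
byte 0: (eb xor c0) xor 72 = 2b xor 72 = 59
byte 1: (56 xor c7) xor 65 = 91 xor 65 = f4
byte 2: (9b xor ed) xor 70 = 76 xor 70 = 06
byte 3: (07 xor 2c) xor 6f = 2b xor 6f = 44
byte 4: (d9 xor e9) xor 72 = 30 xor 72 = 42
byte 5: (19 xor 18) xor 74 = 01 xor 74 = 75
byte 6: (d3 xor b5) xor 20 = 66 xor 20 = 46
byte 7: (cf xor f8) xor 64 = 37 xor 64 = 53
byte 8: (15 xor 7d) xor 65 = 68 xor 65 = 0d
byte 9: (cf xor ff) xor 70 = 30 xor 70 = 40
byte 10: (06 xor 44) xor 6c = 42 xor 6c = 2e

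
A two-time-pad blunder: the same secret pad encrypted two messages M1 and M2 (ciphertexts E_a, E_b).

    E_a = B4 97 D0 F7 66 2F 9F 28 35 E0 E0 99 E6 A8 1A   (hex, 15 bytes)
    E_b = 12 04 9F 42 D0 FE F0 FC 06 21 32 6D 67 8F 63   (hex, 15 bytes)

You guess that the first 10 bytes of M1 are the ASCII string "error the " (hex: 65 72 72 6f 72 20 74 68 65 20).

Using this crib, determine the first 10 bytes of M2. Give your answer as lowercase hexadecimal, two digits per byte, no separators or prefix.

First, E_a ⊕ E_b = (M1 ⊕ K) ⊕ (M2 ⊕ K) = M1 ⊕ M2, so the key drops out. Then M2 = (M1 ⊕ M2) ⊕ M1 over the first 10 bytes.
byte 0: (b4 XOR 12) XOR 65 = a6 XOR 65 = c3
byte 1: (97 XOR 04) XOR 72 = 93 XOR 72 = e1
byte 2: (d0 XOR 9f) XOR 72 = 4f XOR 72 = 3d
byte 3: (f7 XOR 42) XOR 6f = b5 XOR 6f = da
byte 4: (66 XOR d0) XOR 72 = b6 XOR 72 = c4
byte 5: (2f XOR fe) XOR 20 = d1 XOR 20 = f1
byte 6: (9f XOR f0) XOR 74 = 6f XOR 74 = 1b
byte 7: (28 XOR fc) XOR 68 = d4 XOR 68 = bc
byte 8: (35 XOR 06) XOR 65 = 33 XOR 65 = 56
byte 9: (e0 XOR 21) XOR 20 = c1 XOR 20 = e1

c3e13ddac4f11bbc56e1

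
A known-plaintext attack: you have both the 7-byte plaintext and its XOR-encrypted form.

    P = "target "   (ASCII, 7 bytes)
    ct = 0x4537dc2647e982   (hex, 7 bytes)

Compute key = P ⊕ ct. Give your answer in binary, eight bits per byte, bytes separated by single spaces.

00110001 01010110 10101110 01000001 00100010 10011101 10100010

Since ct = P ⊕ key, XORing both sides with P gives key = P ⊕ ct.
116 ^  69 =  49
 97 ^  55 =  86
114 ^ 220 = 174
103 ^  38 =  65
101 ^  71 =  34
116 ^ 233 = 157
 32 ^ 130 = 162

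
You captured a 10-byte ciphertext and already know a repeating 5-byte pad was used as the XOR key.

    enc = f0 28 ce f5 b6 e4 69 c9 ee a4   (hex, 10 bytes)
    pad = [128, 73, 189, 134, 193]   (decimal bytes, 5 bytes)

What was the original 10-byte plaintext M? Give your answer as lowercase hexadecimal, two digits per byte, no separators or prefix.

The 5-byte key repeats, so the effective keystream is 80 49 bd 86 c1 80 49 bd 86 c1.
byte 0: f0 XOR 80 = 70
byte 1: 28 XOR 49 = 61
byte 2: ce XOR bd = 73
byte 3: f5 XOR 86 = 73
byte 4: b6 XOR c1 = 77
byte 5: e4 XOR 80 = 64
byte 6: 69 XOR 49 = 20
byte 7: c9 XOR bd = 74
byte 8: ee XOR 86 = 68
byte 9: a4 XOR c1 = 65

70617373776420746865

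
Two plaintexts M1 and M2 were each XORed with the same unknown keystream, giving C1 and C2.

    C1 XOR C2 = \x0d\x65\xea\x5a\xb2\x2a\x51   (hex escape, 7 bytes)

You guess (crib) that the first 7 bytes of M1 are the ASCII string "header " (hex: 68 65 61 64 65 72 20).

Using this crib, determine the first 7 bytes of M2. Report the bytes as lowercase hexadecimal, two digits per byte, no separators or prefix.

65008b3ed75871

Since C1 ⊕ C2 = M1 ⊕ M2, XORing with the guessed M1 bytes yields the corresponding M2 bytes: M2 = (C1 ⊕ C2) ⊕ M1.
0d ⊕ 68 = 65
65 ⊕ 65 = 00
ea ⊕ 61 = 8b
5a ⊕ 64 = 3e
b2 ⊕ 65 = d7
2a ⊕ 72 = 58
51 ⊕ 20 = 71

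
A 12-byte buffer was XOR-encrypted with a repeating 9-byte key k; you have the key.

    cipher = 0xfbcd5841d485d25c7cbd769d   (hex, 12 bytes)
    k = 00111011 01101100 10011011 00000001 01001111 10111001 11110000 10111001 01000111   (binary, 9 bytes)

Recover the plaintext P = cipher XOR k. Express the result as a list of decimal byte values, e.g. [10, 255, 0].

[192, 161, 195, 64, 155, 60, 34, 229, 59, 134, 26, 6]

The 9-byte key repeats, so the effective keystream is 3b 6c 9b 01 4f b9 f0 b9 47 3b 6c 9b.
byte 0: fb xor 3b = c0
byte 1: cd xor 6c = a1
byte 2: 58 xor 9b = c3
byte 3: 41 xor 01 = 40
byte 4: d4 xor 4f = 9b
byte 5: 85 xor b9 = 3c
byte 6: d2 xor f0 = 22
byte 7: 5c xor b9 = e5
byte 8: 7c xor 47 = 3b
byte 9: bd xor 3b = 86
byte 10: 76 xor 6c = 1a
byte 11: 9d xor 9b = 06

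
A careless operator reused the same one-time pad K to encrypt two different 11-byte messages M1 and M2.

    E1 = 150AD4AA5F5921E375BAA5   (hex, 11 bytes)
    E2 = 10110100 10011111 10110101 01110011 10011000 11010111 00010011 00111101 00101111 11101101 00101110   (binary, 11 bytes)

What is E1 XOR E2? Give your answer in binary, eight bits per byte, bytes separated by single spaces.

E1 ⊕ E2 = (M1 ⊕ K) ⊕ (M2 ⊕ K) = M1 ⊕ M2 — the shared key cancels under XOR.
byte 0: 00010101 ^ 10110100 = 10100001
byte 1: 00001010 ^ 10011111 = 10010101
byte 2: 11010100 ^ 10110101 = 01100001
byte 3: 10101010 ^ 01110011 = 11011001
byte 4: 01011111 ^ 10011000 = 11000111
byte 5: 01011001 ^ 11010111 = 10001110
byte 6: 00100001 ^ 00010011 = 00110010
byte 7: 11100011 ^ 00111101 = 11011110
byte 8: 01110101 ^ 00101111 = 01011010
byte 9: 10111010 ^ 11101101 = 01010111
byte 10: 10100101 ^ 00101110 = 10001011

10100001 10010101 01100001 11011001 11000111 10001110 00110010 11011110 01011010 01010111 10001011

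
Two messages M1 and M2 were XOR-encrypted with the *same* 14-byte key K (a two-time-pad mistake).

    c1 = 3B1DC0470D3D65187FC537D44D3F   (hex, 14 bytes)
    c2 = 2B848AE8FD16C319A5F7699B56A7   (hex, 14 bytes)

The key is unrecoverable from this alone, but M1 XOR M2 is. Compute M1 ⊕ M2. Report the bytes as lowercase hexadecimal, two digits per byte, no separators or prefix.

10994aaff02ba601da325e4f1b98

c1 ⊕ c2 = (M1 ⊕ K) ⊕ (M2 ⊕ K) = M1 ⊕ M2 — the shared key cancels under XOR.
 59 xor  43 =  16
 29 xor 132 = 153
192 xor 138 =  74
 71 xor 232 = 175
 13 xor 253 = 240
 61 xor  22 =  43
101 xor 195 = 166
 24 xor  25 =   1
127 xor 165 = 218
197 xor 247 =  50
 55 xor 105 =  94
212 xor 155 =  79
 77 xor  86 =  27
 63 xor 167 = 152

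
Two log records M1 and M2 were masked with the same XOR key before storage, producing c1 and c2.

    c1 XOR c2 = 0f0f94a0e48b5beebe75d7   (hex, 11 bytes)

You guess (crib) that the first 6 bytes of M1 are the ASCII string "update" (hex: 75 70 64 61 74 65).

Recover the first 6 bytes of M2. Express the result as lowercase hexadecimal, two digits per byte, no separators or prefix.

7a7ff0c190ee

Since c1 ⊕ c2 = M1 ⊕ M2, XORing with the guessed M1 bytes yields the corresponding M2 bytes: M2 = (c1 ⊕ c2) ⊕ M1.
0f ⊕ 75 = 7a
0f ⊕ 70 = 7f
94 ⊕ 64 = f0
a0 ⊕ 61 = c1
e4 ⊕ 74 = 90
8b ⊕ 65 = ee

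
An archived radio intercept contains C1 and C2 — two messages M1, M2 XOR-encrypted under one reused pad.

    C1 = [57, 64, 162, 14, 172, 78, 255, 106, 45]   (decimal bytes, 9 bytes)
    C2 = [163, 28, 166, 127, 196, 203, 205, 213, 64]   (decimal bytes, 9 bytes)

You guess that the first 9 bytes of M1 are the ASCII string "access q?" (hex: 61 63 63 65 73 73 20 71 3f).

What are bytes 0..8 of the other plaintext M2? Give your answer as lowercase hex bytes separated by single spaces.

fb 3f 67 14 1b f6 12 ce 52

First, C1 ⊕ C2 = (M1 ⊕ K) ⊕ (M2 ⊕ K) = M1 ⊕ M2, so the key drops out. Then M2 = (M1 ⊕ M2) ⊕ M1 over the first 9 bytes.
byte 0: (39 ⊕ a3) ⊕ 61 = 9a ⊕ 61 = fb
byte 1: (40 ⊕ 1c) ⊕ 63 = 5c ⊕ 63 = 3f
byte 2: (a2 ⊕ a6) ⊕ 63 = 04 ⊕ 63 = 67
byte 3: (0e ⊕ 7f) ⊕ 65 = 71 ⊕ 65 = 14
byte 4: (ac ⊕ c4) ⊕ 73 = 68 ⊕ 73 = 1b
byte 5: (4e ⊕ cb) ⊕ 73 = 85 ⊕ 73 = f6
byte 6: (ff ⊕ cd) ⊕ 20 = 32 ⊕ 20 = 12
byte 7: (6a ⊕ d5) ⊕ 71 = bf ⊕ 71 = ce
byte 8: (2d ⊕ 40) ⊕ 3f = 6d ⊕ 3f = 52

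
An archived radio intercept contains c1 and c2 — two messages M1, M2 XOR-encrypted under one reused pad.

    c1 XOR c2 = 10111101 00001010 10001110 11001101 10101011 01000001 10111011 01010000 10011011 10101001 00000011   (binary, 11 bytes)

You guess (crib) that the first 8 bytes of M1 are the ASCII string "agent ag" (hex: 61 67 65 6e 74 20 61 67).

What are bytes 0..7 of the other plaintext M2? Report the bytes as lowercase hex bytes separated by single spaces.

dc 6d eb a3 df 61 da 37

Since c1 ⊕ c2 = M1 ⊕ M2, XORing with the guessed M1 bytes yields the corresponding M2 bytes: M2 = (c1 ⊕ c2) ⊕ M1.
bd ^ 61 = dc
0a ^ 67 = 6d
8e ^ 65 = eb
cd ^ 6e = a3
ab ^ 74 = df
41 ^ 20 = 61
bb ^ 61 = da
50 ^ 67 = 37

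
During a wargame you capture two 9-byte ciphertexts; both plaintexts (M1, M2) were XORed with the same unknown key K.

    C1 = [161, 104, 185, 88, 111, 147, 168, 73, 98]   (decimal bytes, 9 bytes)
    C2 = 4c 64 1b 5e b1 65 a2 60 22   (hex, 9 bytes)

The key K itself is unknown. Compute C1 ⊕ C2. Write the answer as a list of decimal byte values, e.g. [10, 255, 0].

[237, 12, 162, 6, 222, 246, 10, 41, 64]

C1 ⊕ C2 = (M1 ⊕ K) ⊕ (M2 ⊕ K) = M1 ⊕ M2 — the shared key cancels under XOR.
10100001 xor 01001100 = 11101101
01101000 xor 01100100 = 00001100
10111001 xor 00011011 = 10100010
01011000 xor 01011110 = 00000110
01101111 xor 10110001 = 11011110
10010011 xor 01100101 = 11110110
10101000 xor 10100010 = 00001010
01001001 xor 01100000 = 00101001
01100010 xor 00100010 = 01000000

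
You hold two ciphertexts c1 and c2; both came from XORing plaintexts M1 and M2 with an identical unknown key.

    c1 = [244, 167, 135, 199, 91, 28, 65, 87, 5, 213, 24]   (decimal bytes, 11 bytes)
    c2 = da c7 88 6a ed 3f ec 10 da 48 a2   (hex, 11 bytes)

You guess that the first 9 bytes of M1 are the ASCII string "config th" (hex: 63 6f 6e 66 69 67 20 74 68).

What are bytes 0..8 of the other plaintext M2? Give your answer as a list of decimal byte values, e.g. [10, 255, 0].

First, c1 ⊕ c2 = (M1 ⊕ K) ⊕ (M2 ⊕ K) = M1 ⊕ M2, so the key drops out. Then M2 = (M1 ⊕ M2) ⊕ M1 over the first 9 bytes.
byte 0: (f4 XOR da) XOR 63 = 2e XOR 63 = 4d
byte 1: (a7 XOR c7) XOR 6f = 60 XOR 6f = 0f
byte 2: (87 XOR 88) XOR 6e = 0f XOR 6e = 61
byte 3: (c7 XOR 6a) XOR 66 = ad XOR 66 = cb
byte 4: (5b XOR ed) XOR 69 = b6 XOR 69 = df
byte 5: (1c XOR 3f) XOR 67 = 23 XOR 67 = 44
byte 6: (41 XOR ec) XOR 20 = ad XOR 20 = 8d
byte 7: (57 XOR 10) XOR 74 = 47 XOR 74 = 33
byte 8: (05 XOR da) XOR 68 = df XOR 68 = b7

[77, 15, 97, 203, 223, 68, 141, 51, 183]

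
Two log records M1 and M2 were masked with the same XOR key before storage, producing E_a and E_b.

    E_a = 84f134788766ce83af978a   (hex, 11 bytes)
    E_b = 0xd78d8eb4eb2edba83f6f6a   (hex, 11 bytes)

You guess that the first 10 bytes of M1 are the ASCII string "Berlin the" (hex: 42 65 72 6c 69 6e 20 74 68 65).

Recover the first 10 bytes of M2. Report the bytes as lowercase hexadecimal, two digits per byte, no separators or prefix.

First, E_a ⊕ E_b = (M1 ⊕ K) ⊕ (M2 ⊕ K) = M1 ⊕ M2, so the key drops out. Then M2 = (M1 ⊕ M2) ⊕ M1 over the first 10 bytes.
byte 0: (84 XOR d7) XOR 42 = 53 XOR 42 = 11
byte 1: (f1 XOR 8d) XOR 65 = 7c XOR 65 = 19
byte 2: (34 XOR 8e) XOR 72 = ba XOR 72 = c8
byte 3: (78 XOR b4) XOR 6c = cc XOR 6c = a0
byte 4: (87 XOR eb) XOR 69 = 6c XOR 69 = 05
byte 5: (66 XOR 2e) XOR 6e = 48 XOR 6e = 26
byte 6: (ce XOR db) XOR 20 = 15 XOR 20 = 35
byte 7: (83 XOR a8) XOR 74 = 2b XOR 74 = 5f
byte 8: (af XOR 3f) XOR 68 = 90 XOR 68 = f8
byte 9: (97 XOR 6f) XOR 65 = f8 XOR 65 = 9d

1119c8a00526355ff89d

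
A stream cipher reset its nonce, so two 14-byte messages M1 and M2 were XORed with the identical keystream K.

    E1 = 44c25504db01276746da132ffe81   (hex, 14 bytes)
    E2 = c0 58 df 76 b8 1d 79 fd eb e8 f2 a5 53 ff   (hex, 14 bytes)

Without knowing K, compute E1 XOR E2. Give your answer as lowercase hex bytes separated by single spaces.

E1 ⊕ E2 = (M1 ⊕ K) ⊕ (M2 ⊕ K) = M1 ⊕ M2 — the shared key cancels under XOR.
byte 0: 01000100 ⊕ 11000000 = 10000100
byte 1: 11000010 ⊕ 01011000 = 10011010
byte 2: 01010101 ⊕ 11011111 = 10001010
byte 3: 00000100 ⊕ 01110110 = 01110010
byte 4: 11011011 ⊕ 10111000 = 01100011
byte 5: 00000001 ⊕ 00011101 = 00011100
byte 6: 00100111 ⊕ 01111001 = 01011110
byte 7: 01100111 ⊕ 11111101 = 10011010
byte 8: 01000110 ⊕ 11101011 = 10101101
byte 9: 11011010 ⊕ 11101000 = 00110010
byte 10: 00010011 ⊕ 11110010 = 11100001
byte 11: 00101111 ⊕ 10100101 = 10001010
byte 12: 11111110 ⊕ 01010011 = 10101101
byte 13: 10000001 ⊕ 11111111 = 01111110

84 9a 8a 72 63 1c 5e 9a ad 32 e1 8a ad 7e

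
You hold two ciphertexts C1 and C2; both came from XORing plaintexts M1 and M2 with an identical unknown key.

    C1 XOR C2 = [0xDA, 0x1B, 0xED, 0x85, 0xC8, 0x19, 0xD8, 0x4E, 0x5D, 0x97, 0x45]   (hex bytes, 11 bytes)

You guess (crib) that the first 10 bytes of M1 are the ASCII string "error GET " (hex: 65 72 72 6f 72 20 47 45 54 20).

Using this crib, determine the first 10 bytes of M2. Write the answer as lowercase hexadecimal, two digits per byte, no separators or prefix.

Since C1 ⊕ C2 = M1 ⊕ M2, XORing with the guessed M1 bytes yields the corresponding M2 bytes: M2 = (C1 ⊕ C2) ⊕ M1.
byte 0: da ^ 65 = bf
byte 1: 1b ^ 72 = 69
byte 2: ed ^ 72 = 9f
byte 3: 85 ^ 6f = ea
byte 4: c8 ^ 72 = ba
byte 5: 19 ^ 20 = 39
byte 6: d8 ^ 47 = 9f
byte 7: 4e ^ 45 = 0b
byte 8: 5d ^ 54 = 09
byte 9: 97 ^ 20 = b7

bf699feaba399f0b09b7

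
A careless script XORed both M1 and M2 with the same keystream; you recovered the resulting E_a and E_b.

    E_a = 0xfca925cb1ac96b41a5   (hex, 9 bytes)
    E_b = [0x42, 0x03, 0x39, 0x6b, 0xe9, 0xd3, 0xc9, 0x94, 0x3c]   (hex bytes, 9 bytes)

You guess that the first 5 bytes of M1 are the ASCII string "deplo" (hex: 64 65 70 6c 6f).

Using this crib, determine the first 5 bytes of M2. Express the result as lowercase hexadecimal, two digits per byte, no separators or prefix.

First, E_a ⊕ E_b = (M1 ⊕ K) ⊕ (M2 ⊕ K) = M1 ⊕ M2, so the key drops out. Then M2 = (M1 ⊕ M2) ⊕ M1 over the first 5 bytes.
byte 0: (fc xor 42) xor 64 = be xor 64 = da
byte 1: (a9 xor 03) xor 65 = aa xor 65 = cf
byte 2: (25 xor 39) xor 70 = 1c xor 70 = 6c
byte 3: (cb xor 6b) xor 6c = a0 xor 6c = cc
byte 4: (1a xor e9) xor 6f = f3 xor 6f = 9c

dacf6ccc9c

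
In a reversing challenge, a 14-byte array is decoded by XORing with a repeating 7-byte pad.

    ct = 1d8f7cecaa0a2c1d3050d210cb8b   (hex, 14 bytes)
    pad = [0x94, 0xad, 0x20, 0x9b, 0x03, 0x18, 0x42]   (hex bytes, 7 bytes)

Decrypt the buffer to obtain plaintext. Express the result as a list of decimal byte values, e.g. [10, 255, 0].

The 7-byte key repeats, so the effective keystream is 94 ad 20 9b 03 18 42 94 ad 20 9b 03 18 42.
byte 0: 1d ^ 94 = 89
byte 1: 8f ^ ad = 22
byte 2: 7c ^ 20 = 5c
byte 3: ec ^ 9b = 77
byte 4: aa ^ 03 = a9
byte 5: 0a ^ 18 = 12
byte 6: 2c ^ 42 = 6e
byte 7: 1d ^ 94 = 89
byte 8: 30 ^ ad = 9d
byte 9: 50 ^ 20 = 70
byte 10: d2 ^ 9b = 49
byte 11: 10 ^ 03 = 13
byte 12: cb ^ 18 = d3
byte 13: 8b ^ 42 = c9

[137, 34, 92, 119, 169, 18, 110, 137, 157, 112, 73, 19, 211, 201]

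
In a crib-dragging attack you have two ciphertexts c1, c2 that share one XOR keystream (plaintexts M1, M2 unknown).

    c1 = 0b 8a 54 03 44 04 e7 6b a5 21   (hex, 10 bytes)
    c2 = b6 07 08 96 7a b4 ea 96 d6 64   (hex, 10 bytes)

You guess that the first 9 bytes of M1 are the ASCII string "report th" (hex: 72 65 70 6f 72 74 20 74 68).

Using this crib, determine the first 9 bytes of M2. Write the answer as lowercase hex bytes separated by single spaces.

First, c1 ⊕ c2 = (M1 ⊕ K) ⊕ (M2 ⊕ K) = M1 ⊕ M2, so the key drops out. Then M2 = (M1 ⊕ M2) ⊕ M1 over the first 9 bytes.
byte 0: (0b xor b6) xor 72 = bd xor 72 = cf
byte 1: (8a xor 07) xor 65 = 8d xor 65 = e8
byte 2: (54 xor 08) xor 70 = 5c xor 70 = 2c
byte 3: (03 xor 96) xor 6f = 95 xor 6f = fa
byte 4: (44 xor 7a) xor 72 = 3e xor 72 = 4c
byte 5: (04 xor b4) xor 74 = b0 xor 74 = c4
byte 6: (e7 xor ea) xor 20 = 0d xor 20 = 2d
byte 7: (6b xor 96) xor 74 = fd xor 74 = 89
byte 8: (a5 xor d6) xor 68 = 73 xor 68 = 1b

cf e8 2c fa 4c c4 2d 89 1b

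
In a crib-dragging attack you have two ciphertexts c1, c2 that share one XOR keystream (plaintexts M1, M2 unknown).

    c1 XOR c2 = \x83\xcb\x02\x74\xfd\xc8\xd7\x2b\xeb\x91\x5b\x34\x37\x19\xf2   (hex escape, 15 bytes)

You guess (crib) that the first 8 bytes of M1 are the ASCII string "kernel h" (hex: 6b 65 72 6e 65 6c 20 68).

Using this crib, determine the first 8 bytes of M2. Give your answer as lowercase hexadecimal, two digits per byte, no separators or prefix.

e8ae701a98a4f743

Since c1 ⊕ c2 = M1 ⊕ M2, XORing with the guessed M1 bytes yields the corresponding M2 bytes: M2 = (c1 ⊕ c2) ⊕ M1.
131 xor 107 = 232
203 xor 101 = 174
  2 xor 114 = 112
116 xor 110 =  26
253 xor 101 = 152
200 xor 108 = 164
215 xor  32 = 247
 43 xor 104 =  67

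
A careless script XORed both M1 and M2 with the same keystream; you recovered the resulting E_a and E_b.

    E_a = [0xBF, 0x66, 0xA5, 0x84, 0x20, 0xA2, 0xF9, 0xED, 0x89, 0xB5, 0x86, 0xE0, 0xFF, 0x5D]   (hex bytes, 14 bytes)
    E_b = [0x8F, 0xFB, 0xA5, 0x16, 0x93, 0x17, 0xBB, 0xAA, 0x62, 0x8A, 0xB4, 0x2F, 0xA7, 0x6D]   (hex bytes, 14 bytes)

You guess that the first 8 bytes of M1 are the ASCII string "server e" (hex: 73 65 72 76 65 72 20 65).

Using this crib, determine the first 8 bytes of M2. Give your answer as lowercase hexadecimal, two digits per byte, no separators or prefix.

43f872e4d6c76222

First, E_a ⊕ E_b = (M1 ⊕ K) ⊕ (M2 ⊕ K) = M1 ⊕ M2, so the key drops out. Then M2 = (M1 ⊕ M2) ⊕ M1 over the first 8 bytes.
byte 0: (bf xor 8f) xor 73 = 30 xor 73 = 43
byte 1: (66 xor fb) xor 65 = 9d xor 65 = f8
byte 2: (a5 xor a5) xor 72 = 00 xor 72 = 72
byte 3: (84 xor 16) xor 76 = 92 xor 76 = e4
byte 4: (20 xor 93) xor 65 = b3 xor 65 = d6
byte 5: (a2 xor 17) xor 72 = b5 xor 72 = c7
byte 6: (f9 xor bb) xor 20 = 42 xor 20 = 62
byte 7: (ed xor aa) xor 65 = 47 xor 65 = 22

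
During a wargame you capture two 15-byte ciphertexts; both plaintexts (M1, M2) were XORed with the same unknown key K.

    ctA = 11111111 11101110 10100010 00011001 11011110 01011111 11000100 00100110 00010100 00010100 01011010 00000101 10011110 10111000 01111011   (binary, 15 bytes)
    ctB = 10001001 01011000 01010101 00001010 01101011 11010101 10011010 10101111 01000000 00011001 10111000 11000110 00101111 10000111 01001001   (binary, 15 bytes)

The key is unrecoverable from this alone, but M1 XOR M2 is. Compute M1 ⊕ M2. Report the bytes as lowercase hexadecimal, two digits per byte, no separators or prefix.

ctA ⊕ ctB = (M1 ⊕ K) ⊕ (M2 ⊕ K) = M1 ⊕ M2 — the shared key cancels under XOR.
ff xor 89 = 76
ee xor 58 = b6
a2 xor 55 = f7
19 xor 0a = 13
de xor 6b = b5
5f xor d5 = 8a
c4 xor 9a = 5e
26 xor af = 89
14 xor 40 = 54
14 xor 19 = 0d
5a xor b8 = e2
05 xor c6 = c3
9e xor 2f = b1
b8 xor 87 = 3f
7b xor 49 = 32

76b6f713b58a5e89540de2c3b13f32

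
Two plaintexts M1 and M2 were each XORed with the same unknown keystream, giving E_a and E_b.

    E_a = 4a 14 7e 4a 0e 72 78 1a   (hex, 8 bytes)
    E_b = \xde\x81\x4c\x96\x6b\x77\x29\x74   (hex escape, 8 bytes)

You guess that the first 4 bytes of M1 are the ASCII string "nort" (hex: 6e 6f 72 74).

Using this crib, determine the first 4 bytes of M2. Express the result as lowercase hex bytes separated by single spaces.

First, E_a ⊕ E_b = (M1 ⊕ K) ⊕ (M2 ⊕ K) = M1 ⊕ M2, so the key drops out. Then M2 = (M1 ⊕ M2) ⊕ M1 over the first 4 bytes.
byte 0: (4a ^ de) ^ 6e = 94 ^ 6e = fa
byte 1: (14 ^ 81) ^ 6f = 95 ^ 6f = fa
byte 2: (7e ^ 4c) ^ 72 = 32 ^ 72 = 40
byte 3: (4a ^ 96) ^ 74 = dc ^ 74 = a8

fa fa 40 a8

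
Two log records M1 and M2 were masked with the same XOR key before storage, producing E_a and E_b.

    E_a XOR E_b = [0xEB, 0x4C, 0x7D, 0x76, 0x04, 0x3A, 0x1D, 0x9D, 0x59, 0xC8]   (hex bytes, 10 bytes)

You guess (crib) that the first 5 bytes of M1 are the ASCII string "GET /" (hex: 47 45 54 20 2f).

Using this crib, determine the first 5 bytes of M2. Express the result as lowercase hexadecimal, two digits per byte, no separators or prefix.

ac0929562b

Since E_a ⊕ E_b = M1 ⊕ M2, XORing with the guessed M1 bytes yields the corresponding M2 bytes: M2 = (E_a ⊕ E_b) ⊕ M1.
eb ^ 47 = ac
4c ^ 45 = 09
7d ^ 54 = 29
76 ^ 20 = 56
04 ^ 2f = 2b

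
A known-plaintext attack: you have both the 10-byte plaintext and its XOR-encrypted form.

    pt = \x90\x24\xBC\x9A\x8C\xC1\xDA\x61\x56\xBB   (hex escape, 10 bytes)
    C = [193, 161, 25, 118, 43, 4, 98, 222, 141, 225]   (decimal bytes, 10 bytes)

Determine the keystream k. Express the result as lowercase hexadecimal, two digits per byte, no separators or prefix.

Since C = pt ⊕ k, XORing both sides with pt gives k = pt ⊕ C.
90 ^ c1 = 51
24 ^ a1 = 85
bc ^ 19 = a5
9a ^ 76 = ec
8c ^ 2b = a7
c1 ^ 04 = c5
da ^ 62 = b8
61 ^ de = bf
56 ^ 8d = db
bb ^ e1 = 5a

5185a5eca7c5b8bfdb5a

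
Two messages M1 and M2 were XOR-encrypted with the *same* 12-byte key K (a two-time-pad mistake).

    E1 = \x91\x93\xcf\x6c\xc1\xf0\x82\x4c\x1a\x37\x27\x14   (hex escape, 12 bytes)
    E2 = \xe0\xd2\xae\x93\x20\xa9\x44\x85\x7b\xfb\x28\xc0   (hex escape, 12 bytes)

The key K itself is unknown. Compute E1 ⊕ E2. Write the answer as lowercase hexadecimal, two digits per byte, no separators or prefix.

714161ffe159c6c961cc0fd4

E1 ⊕ E2 = (M1 ⊕ K) ⊕ (M2 ⊕ K) = M1 ⊕ M2 — the shared key cancels under XOR.
91 xor e0 = 71
93 xor d2 = 41
cf xor ae = 61
6c xor 93 = ff
c1 xor 20 = e1
f0 xor a9 = 59
82 xor 44 = c6
4c xor 85 = c9
1a xor 7b = 61
37 xor fb = cc
27 xor 28 = 0f
14 xor c0 = d4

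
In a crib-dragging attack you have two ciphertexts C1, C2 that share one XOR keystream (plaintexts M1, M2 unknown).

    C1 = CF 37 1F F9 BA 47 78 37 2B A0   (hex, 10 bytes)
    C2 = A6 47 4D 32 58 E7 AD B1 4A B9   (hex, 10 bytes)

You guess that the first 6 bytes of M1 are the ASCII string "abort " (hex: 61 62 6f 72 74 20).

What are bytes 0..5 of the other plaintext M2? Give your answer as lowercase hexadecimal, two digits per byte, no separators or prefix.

08123db99680

First, C1 ⊕ C2 = (M1 ⊕ K) ⊕ (M2 ⊕ K) = M1 ⊕ M2, so the key drops out. Then M2 = (M1 ⊕ M2) ⊕ M1 over the first 6 bytes.
byte 0: (cf XOR a6) XOR 61 = 69 XOR 61 = 08
byte 1: (37 XOR 47) XOR 62 = 70 XOR 62 = 12
byte 2: (1f XOR 4d) XOR 6f = 52 XOR 6f = 3d
byte 3: (f9 XOR 32) XOR 72 = cb XOR 72 = b9
byte 4: (ba XOR 58) XOR 74 = e2 XOR 74 = 96
byte 5: (47 XOR e7) XOR 20 = a0 XOR 20 = 80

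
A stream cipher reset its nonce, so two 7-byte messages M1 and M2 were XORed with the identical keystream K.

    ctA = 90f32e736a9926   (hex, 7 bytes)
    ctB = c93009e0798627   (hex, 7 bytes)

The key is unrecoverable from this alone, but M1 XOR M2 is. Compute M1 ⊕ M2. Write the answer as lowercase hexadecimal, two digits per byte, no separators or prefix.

ctA ⊕ ctB = (M1 ⊕ K) ⊕ (M2 ⊕ K) = M1 ⊕ M2 — the shared key cancels under XOR.
90 xor c9 = 59
f3 xor 30 = c3
2e xor 09 = 27
73 xor e0 = 93
6a xor 79 = 13
99 xor 86 = 1f
26 xor 27 = 01

59c32793131f01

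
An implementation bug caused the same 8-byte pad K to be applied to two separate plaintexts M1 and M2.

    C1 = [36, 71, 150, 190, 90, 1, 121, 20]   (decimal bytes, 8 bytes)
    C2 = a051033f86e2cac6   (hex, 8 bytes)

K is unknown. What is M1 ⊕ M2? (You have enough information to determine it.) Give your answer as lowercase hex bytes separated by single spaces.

84 16 95 81 dc e3 b3 d2

C1 ⊕ C2 = (M1 ⊕ K) ⊕ (M2 ⊕ K) = M1 ⊕ M2 — the shared key cancels under XOR.
byte 0: 24 ^ a0 = 84
byte 1: 47 ^ 51 = 16
byte 2: 96 ^ 03 = 95
byte 3: be ^ 3f = 81
byte 4: 5a ^ 86 = dc
byte 5: 01 ^ e2 = e3
byte 6: 79 ^ ca = b3
byte 7: 14 ^ c6 = d2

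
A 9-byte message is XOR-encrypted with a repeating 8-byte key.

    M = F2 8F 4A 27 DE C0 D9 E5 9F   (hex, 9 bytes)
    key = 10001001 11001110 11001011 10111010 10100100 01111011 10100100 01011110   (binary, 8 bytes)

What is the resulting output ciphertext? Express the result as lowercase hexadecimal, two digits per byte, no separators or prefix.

7b41819d7abb7dbb16

The 8-byte key repeats, so the effective keystream is 89 ce cb ba a4 7b a4 5e 89.
byte 0: 242 xor 137 = 123
byte 1: 143 xor 206 =  65
byte 2:  74 xor 203 = 129
byte 3:  39 xor 186 = 157
byte 4: 222 xor 164 = 122
byte 5: 192 xor 123 = 187
byte 6: 217 xor 164 = 125
byte 7: 229 xor  94 = 187
byte 8: 159 xor 137 =  22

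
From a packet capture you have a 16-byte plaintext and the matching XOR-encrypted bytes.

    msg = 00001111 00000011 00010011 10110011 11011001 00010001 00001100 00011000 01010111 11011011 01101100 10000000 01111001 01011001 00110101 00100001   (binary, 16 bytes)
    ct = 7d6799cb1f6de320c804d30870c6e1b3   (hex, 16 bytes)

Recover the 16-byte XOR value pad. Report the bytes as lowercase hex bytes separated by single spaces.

72 64 8a 78 c6 7c ef 38 9f df bf 88 09 9f d4 92

Since ct = msg ⊕ pad, XORing both sides with msg gives pad = msg ⊕ ct.
00001111 ^ 01111101 = 01110010
00000011 ^ 01100111 = 01100100
00010011 ^ 10011001 = 10001010
10110011 ^ 11001011 = 01111000
11011001 ^ 00011111 = 11000110
00010001 ^ 01101101 = 01111100
00001100 ^ 11100011 = 11101111
00011000 ^ 00100000 = 00111000
01010111 ^ 11001000 = 10011111
11011011 ^ 00000100 = 11011111
01101100 ^ 11010011 = 10111111
10000000 ^ 00001000 = 10001000
01111001 ^ 01110000 = 00001001
01011001 ^ 11000110 = 10011111
00110101 ^ 11100001 = 11010100
00100001 ^ 10110011 = 10010010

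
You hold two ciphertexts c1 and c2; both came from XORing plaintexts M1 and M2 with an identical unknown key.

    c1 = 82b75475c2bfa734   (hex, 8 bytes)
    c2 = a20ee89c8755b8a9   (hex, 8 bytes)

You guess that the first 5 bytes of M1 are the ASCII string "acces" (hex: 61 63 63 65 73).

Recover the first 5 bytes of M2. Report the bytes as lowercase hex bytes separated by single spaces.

First, c1 ⊕ c2 = (M1 ⊕ K) ⊕ (M2 ⊕ K) = M1 ⊕ M2, so the key drops out. Then M2 = (M1 ⊕ M2) ⊕ M1 over the first 5 bytes.
byte 0: (82 ⊕ a2) ⊕ 61 = 20 ⊕ 61 = 41
byte 1: (b7 ⊕ 0e) ⊕ 63 = b9 ⊕ 63 = da
byte 2: (54 ⊕ e8) ⊕ 63 = bc ⊕ 63 = df
byte 3: (75 ⊕ 9c) ⊕ 65 = e9 ⊕ 65 = 8c
byte 4: (c2 ⊕ 87) ⊕ 73 = 45 ⊕ 73 = 36

41 da df 8c 36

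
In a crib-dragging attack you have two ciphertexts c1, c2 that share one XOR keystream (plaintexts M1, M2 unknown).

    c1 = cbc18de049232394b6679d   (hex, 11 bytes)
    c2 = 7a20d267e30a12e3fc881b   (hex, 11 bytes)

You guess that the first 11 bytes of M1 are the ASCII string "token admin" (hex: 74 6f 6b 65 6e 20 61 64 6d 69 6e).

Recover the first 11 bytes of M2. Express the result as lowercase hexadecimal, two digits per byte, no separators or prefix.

c58e34e2c40950132786e8

First, c1 ⊕ c2 = (M1 ⊕ K) ⊕ (M2 ⊕ K) = M1 ⊕ M2, so the key drops out. Then M2 = (M1 ⊕ M2) ⊕ M1 over the first 11 bytes.
byte 0: (cb ^ 7a) ^ 74 = b1 ^ 74 = c5
byte 1: (c1 ^ 20) ^ 6f = e1 ^ 6f = 8e
byte 2: (8d ^ d2) ^ 6b = 5f ^ 6b = 34
byte 3: (e0 ^ 67) ^ 65 = 87 ^ 65 = e2
byte 4: (49 ^ e3) ^ 6e = aa ^ 6e = c4
byte 5: (23 ^ 0a) ^ 20 = 29 ^ 20 = 09
byte 6: (23 ^ 12) ^ 61 = 31 ^ 61 = 50
byte 7: (94 ^ e3) ^ 64 = 77 ^ 64 = 13
byte 8: (b6 ^ fc) ^ 6d = 4a ^ 6d = 27
byte 9: (67 ^ 88) ^ 69 = ef ^ 69 = 86
byte 10: (9d ^ 1b) ^ 6e = 86 ^ 6e = e8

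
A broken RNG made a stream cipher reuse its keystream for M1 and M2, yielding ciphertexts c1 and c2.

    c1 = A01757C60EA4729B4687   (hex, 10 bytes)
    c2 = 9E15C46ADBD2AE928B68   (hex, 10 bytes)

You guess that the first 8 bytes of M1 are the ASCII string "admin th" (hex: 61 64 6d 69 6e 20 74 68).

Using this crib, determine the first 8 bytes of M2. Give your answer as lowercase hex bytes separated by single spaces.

First, c1 ⊕ c2 = (M1 ⊕ K) ⊕ (M2 ⊕ K) = M1 ⊕ M2, so the key drops out. Then M2 = (M1 ⊕ M2) ⊕ M1 over the first 8 bytes.
byte 0: (a0 ^ 9e) ^ 61 = 3e ^ 61 = 5f
byte 1: (17 ^ 15) ^ 64 = 02 ^ 64 = 66
byte 2: (57 ^ c4) ^ 6d = 93 ^ 6d = fe
byte 3: (c6 ^ 6a) ^ 69 = ac ^ 69 = c5
byte 4: (0e ^ db) ^ 6e = d5 ^ 6e = bb
byte 5: (a4 ^ d2) ^ 20 = 76 ^ 20 = 56
byte 6: (72 ^ ae) ^ 74 = dc ^ 74 = a8
byte 7: (9b ^ 92) ^ 68 = 09 ^ 68 = 61

5f 66 fe c5 bb 56 a8 61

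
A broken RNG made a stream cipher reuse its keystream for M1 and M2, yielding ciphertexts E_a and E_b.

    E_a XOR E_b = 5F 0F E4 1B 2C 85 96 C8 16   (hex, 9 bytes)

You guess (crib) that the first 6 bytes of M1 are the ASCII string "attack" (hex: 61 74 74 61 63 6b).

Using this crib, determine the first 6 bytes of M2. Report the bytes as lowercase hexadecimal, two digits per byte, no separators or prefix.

3e7b907a4fee

Since E_a ⊕ E_b = M1 ⊕ M2, XORing with the guessed M1 bytes yields the corresponding M2 bytes: M2 = (E_a ⊕ E_b) ⊕ M1.
 95 xor  97 =  62
 15 xor 116 = 123
228 xor 116 = 144
 27 xor  97 = 122
 44 xor  99 =  79
133 xor 107 = 238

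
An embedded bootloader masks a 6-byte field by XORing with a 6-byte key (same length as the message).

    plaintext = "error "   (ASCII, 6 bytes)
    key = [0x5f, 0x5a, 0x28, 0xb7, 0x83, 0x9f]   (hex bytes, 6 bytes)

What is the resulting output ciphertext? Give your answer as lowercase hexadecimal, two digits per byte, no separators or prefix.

byte 0: 01100101 ⊕ 01011111 = 00111010
byte 1: 01110010 ⊕ 01011010 = 00101000
byte 2: 01110010 ⊕ 00101000 = 01011010
byte 3: 01101111 ⊕ 10110111 = 11011000
byte 4: 01110010 ⊕ 10000011 = 11110001
byte 5: 00100000 ⊕ 10011111 = 10111111

3a285ad8f1bf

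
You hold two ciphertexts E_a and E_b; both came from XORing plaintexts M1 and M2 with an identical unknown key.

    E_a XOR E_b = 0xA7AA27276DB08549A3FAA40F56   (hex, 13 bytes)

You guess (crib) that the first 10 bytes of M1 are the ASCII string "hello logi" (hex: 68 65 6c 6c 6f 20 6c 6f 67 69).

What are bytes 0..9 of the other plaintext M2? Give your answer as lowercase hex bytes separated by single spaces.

cf cf 4b 4b 02 90 e9 26 c4 93

Since E_a ⊕ E_b = M1 ⊕ M2, XORing with the guessed M1 bytes yields the corresponding M2 bytes: M2 = (E_a ⊕ E_b) ⊕ M1.
byte 0: 167 xor 104 = 207
byte 1: 170 xor 101 = 207
byte 2:  39 xor 108 =  75
byte 3:  39 xor 108 =  75
byte 4: 109 xor 111 =   2
byte 5: 176 xor  32 = 144
byte 6: 133 xor 108 = 233
byte 7:  73 xor 111 =  38
byte 8: 163 xor 103 = 196
byte 9: 250 xor 105 = 147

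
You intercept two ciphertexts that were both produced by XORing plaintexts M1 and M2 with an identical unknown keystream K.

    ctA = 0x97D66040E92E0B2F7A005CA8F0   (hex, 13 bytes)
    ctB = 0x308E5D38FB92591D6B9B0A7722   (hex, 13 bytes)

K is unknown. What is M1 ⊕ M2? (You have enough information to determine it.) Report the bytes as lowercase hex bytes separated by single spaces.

ctA ⊕ ctB = (M1 ⊕ K) ⊕ (M2 ⊕ K) = M1 ⊕ M2 — the shared key cancels under XOR.
10010111 xor 00110000 = 10100111
11010110 xor 10001110 = 01011000
01100000 xor 01011101 = 00111101
01000000 xor 00111000 = 01111000
11101001 xor 11111011 = 00010010
00101110 xor 10010010 = 10111100
00001011 xor 01011001 = 01010010
00101111 xor 00011101 = 00110010
01111010 xor 01101011 = 00010001
00000000 xor 10011011 = 10011011
01011100 xor 00001010 = 01010110
10101000 xor 01110111 = 11011111
11110000 xor 00100010 = 11010010

a7 58 3d 78 12 bc 52 32 11 9b 56 df d2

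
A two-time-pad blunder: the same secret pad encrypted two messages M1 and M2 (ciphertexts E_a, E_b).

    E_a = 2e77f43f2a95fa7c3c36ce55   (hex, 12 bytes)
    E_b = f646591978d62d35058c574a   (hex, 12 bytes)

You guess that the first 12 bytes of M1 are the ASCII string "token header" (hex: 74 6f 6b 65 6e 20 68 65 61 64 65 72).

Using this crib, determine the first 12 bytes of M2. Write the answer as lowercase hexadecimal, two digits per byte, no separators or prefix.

First, E_a ⊕ E_b = (M1 ⊕ K) ⊕ (M2 ⊕ K) = M1 ⊕ M2, so the key drops out. Then M2 = (M1 ⊕ M2) ⊕ M1 over the first 12 bytes.
byte 0: (2e ⊕ f6) ⊕ 74 = d8 ⊕ 74 = ac
byte 1: (77 ⊕ 46) ⊕ 6f = 31 ⊕ 6f = 5e
byte 2: (f4 ⊕ 59) ⊕ 6b = ad ⊕ 6b = c6
byte 3: (3f ⊕ 19) ⊕ 65 = 26 ⊕ 65 = 43
byte 4: (2a ⊕ 78) ⊕ 6e = 52 ⊕ 6e = 3c
byte 5: (95 ⊕ d6) ⊕ 20 = 43 ⊕ 20 = 63
byte 6: (fa ⊕ 2d) ⊕ 68 = d7 ⊕ 68 = bf
byte 7: (7c ⊕ 35) ⊕ 65 = 49 ⊕ 65 = 2c
byte 8: (3c ⊕ 05) ⊕ 61 = 39 ⊕ 61 = 58
byte 9: (36 ⊕ 8c) ⊕ 64 = ba ⊕ 64 = de
byte 10: (ce ⊕ 57) ⊕ 65 = 99 ⊕ 65 = fc
byte 11: (55 ⊕ 4a) ⊕ 72 = 1f ⊕ 72 = 6d

ac5ec6433c63bf2c58defc6d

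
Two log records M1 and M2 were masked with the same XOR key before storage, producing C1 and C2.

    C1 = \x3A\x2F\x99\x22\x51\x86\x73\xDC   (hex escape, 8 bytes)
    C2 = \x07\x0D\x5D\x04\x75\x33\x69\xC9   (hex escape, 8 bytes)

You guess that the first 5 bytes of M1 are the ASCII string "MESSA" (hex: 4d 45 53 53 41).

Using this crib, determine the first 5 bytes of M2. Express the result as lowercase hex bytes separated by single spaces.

First, C1 ⊕ C2 = (M1 ⊕ K) ⊕ (M2 ⊕ K) = M1 ⊕ M2, so the key drops out. Then M2 = (M1 ⊕ M2) ⊕ M1 over the first 5 bytes.
byte 0: (3a ^ 07) ^ 4d = 3d ^ 4d = 70
byte 1: (2f ^ 0d) ^ 45 = 22 ^ 45 = 67
byte 2: (99 ^ 5d) ^ 53 = c4 ^ 53 = 97
byte 3: (22 ^ 04) ^ 53 = 26 ^ 53 = 75
byte 4: (51 ^ 75) ^ 41 = 24 ^ 41 = 65

70 67 97 75 65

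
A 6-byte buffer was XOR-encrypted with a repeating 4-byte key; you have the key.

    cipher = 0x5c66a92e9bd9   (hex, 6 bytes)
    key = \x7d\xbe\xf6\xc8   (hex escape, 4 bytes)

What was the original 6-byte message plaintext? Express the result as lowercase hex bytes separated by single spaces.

The 4-byte key repeats, so the effective keystream is 7d be f6 c8 7d be.
byte 0: 5c ⊕ 7d = 21
byte 1: 66 ⊕ be = d8
byte 2: a9 ⊕ f6 = 5f
byte 3: 2e ⊕ c8 = e6
byte 4: 9b ⊕ 7d = e6
byte 5: d9 ⊕ be = 67

21 d8 5f e6 e6 67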